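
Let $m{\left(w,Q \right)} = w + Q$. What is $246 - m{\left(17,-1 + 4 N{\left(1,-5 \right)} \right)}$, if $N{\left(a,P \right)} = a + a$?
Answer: $222$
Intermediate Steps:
$N{\left(a,P \right)} = 2 a$
$m{\left(w,Q \right)} = Q + w$
$246 - m{\left(17,-1 + 4 N{\left(1,-5 \right)} \right)} = 246 - \left(\left(-1 + 4 \cdot 2 \cdot 1\right) + 17\right) = 246 - \left(\left(-1 + 4 \cdot 2\right) + 17\right) = 246 - \left(\left(-1 + 8\right) + 17\right) = 246 - \left(7 + 17\right) = 246 - 24 = 222$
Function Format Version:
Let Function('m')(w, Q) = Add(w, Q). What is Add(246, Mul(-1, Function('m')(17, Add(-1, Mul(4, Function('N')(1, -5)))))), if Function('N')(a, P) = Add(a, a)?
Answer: 222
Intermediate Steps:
Function('N')(a, P) = Mul(2, a)
Function('m')(w, Q) = Add(Q, w)
Add(246, Mul(-1, Function('m')(17, Add(-1, Mul(4, Function('N')(1, -5)))))) = Add(246, Mul(-1, Add(Add(-1, Mul(4, Mul(2, 1))), 17))) = Add(246, Mul(-1, Add(Add(-1, Mul(4, 2)), 17))) = Add(246, Mul(-1, Add(Add(-1, 8), 17))) = Add(246, Mul(-1, Add(7, 17))) = Add(246, Mul(-1, 24)) = Add(246, -24) = 222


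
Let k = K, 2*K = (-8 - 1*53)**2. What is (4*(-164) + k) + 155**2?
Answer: 50459/2 ≈ 25230.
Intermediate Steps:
K = 3721/2 (K = (-8 - 1*53)**2/2 = (-8 - 53)**2/2 = (1/2)*(-61)**2 = (1/2)*3721 = 3721/2 ≈ 1860.5)
k = 3721/2 ≈ 1860.5
(4*(-164) + k) + 155**2 = (4*(-164) + 3721/2) + 155**2 = (-656 + 3721/2) + 24025 = 2409/2 + 24025 = 50459/2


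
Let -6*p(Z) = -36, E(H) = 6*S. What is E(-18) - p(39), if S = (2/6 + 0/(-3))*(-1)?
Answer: -8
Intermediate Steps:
S = -1/3 (S = (2*(1/6) + 0*(-1/3))*(-1) = (1/3 + 0)*(-1) = (1/3)*(-1) = -1/3 ≈ -0.33333)
E(H) = -2 (E(H) = 6*(-1/3) = -2)
p(Z) = 6 (p(Z) = -1/6*(-36) = 6)
E(-18) - p(39) = -2 - 1*6 = -2 - 6 = -8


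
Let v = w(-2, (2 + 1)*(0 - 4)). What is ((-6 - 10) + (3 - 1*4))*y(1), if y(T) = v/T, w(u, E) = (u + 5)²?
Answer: -153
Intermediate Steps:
w(u, E) = (5 + u)²
v = 9 (v = (5 - 2)² = 3² = 9)
y(T) = 9/T
((-6 - 10) + (3 - 1*4))*y(1) = ((-6 - 10) + (3 - 1*4))*(9/1) = (-16 + (3 - 4))*(9*1) = (-16 - 1)*9 = -17*9 = -153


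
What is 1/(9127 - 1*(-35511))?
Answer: 1/44638 ≈ 2.2402e-5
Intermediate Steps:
1/(9127 - 1*(-35511)) = 1/(9127 + 35511) = 1/44638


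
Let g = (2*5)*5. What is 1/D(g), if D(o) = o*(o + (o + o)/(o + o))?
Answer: 1/2550 ≈ 0.00039216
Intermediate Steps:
g = 50 (g = 10*5 = 50)
D(o) = o*(1 + o) (D(o) = o*(o + (2*o)/((2*o))) = o*(o + (2*o)*(1/(2*o))) = o*(o + 1) = o*(1 + o))
1/D(g) = 1/(50*(1 + 50)) = 1/(50*51) = 1/2550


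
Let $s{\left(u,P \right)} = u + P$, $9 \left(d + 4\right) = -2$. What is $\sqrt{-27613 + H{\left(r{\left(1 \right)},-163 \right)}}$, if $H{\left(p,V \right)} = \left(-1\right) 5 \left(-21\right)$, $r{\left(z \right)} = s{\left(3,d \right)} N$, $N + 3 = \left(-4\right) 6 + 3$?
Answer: $46 i \sqrt{13} \approx 165.86 i$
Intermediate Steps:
$d = - \frac{38}{9}$ ($d = -4 + \frac{1}{9} \left(-2\right) = -4 - \frac{2}{9} = - \frac{38}{9} \approx -4.2222$)
$s{\left(u,P \right)} = P + u$
$N = -24$ ($N = -3 + \left(\left(-4\right) 6 + 3\right) = -3 + \left(-24 + 3\right) = -3 - 21 = -24$)
$r{\left(z \right)} = \frac{88}{3}$ ($r{\left(z \right)} = \left(- \frac{38}{9} + 3\right) \left(-24\right) = \left(- \frac{11}{9}\right) \left(-24\right) = \frac{88}{3}$)
$H{\left(p,V \right)} = 105$ ($H{\left(p,V \right)} = \left(-5\right) \left(-21\right) = 105$)
$\sqrt{-27613 + H{\left(r{\left(1 \right)},-163 \right)}} = \sqrt{-27613 + 105} = \sqrt{-27508} = 46 i \sqrt{13}$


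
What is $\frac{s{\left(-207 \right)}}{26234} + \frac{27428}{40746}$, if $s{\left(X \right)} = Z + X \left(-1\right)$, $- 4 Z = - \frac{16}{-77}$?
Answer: $\frac{28027170607}{41153826714} \approx 0.68103$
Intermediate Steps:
$Z = - \frac{4}{77}$ ($Z = - \frac{\left(-16\right) \frac{1}{-77}}{4} = - \frac{\left(-16\right) \left(- \frac{1}{77}\right)}{4} = \left(- \frac{1}{4}\right) \frac{16}{77} = - \frac{4}{77} \approx -0.051948$)
$s{\left(X \right)} = - \frac{4}{77} - X$ ($s{\left(X \right)} = - \frac{4}{77} + X \left(-1\right) = - \frac{4}{77} - X$)
$\frac{s{\left(-207 \right)}}{26234} + \frac{27428}{40746} = \frac{- \frac{4}{77} - -207}{26234} + \frac{27428}{40746} = \left(- \frac{4}{77} + 207\right) \frac{1}{26234} + 27428 \cdot \frac{1}{40746} = \frac{15935}{77} \cdot \frac{1}{26234} + \frac{13714}{20373} = \frac{15935}{2020018} + \frac{13714}{20373} = \frac{28027170607}{41153826714}$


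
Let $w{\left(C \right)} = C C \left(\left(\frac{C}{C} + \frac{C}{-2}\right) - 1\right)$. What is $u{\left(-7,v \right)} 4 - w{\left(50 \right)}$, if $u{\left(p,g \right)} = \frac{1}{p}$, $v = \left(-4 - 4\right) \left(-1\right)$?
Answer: $\frac{437496}{7} \approx 62499.0$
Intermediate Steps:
$w{\left(C \right)} = - \frac{C^{3}}{2}$ ($w{\left(C \right)} = C^{2} \left(\left(1 + C \left(- \frac{1}{2}\right)\right) - 1\right) = C^{2} \left(\left(1 - \frac{C}{2}\right) - 1\right) = C^{2} \left(- \frac{C}{2}\right) = - \frac{C^{3}}{2}$)
$v = 8$ ($v = \left(-8\right) \left(-1\right) = 8$)
$u{\left(-7,v \right)} 4 - w{\left(50 \right)} = \frac{1}{-7} \cdot 4 - - \frac{50^{3}}{2} = \left(- \frac{1}{7}\right) 4 - \left(- \frac{1}{2}\right) 125000 = - \frac{4}{7} - -62500 = - \frac{4}{7} + 62500 = \frac{437496}{7}$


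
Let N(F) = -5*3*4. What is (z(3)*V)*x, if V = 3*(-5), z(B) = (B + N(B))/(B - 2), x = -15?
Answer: -12825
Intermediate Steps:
N(F) = -60 (N(F) = -15*4 = -60)
z(B) = (-60 + B)/(-2 + B) (z(B) = (B - 60)/(B - 2) = (-60 + B)/(-2 + B))
V = -15
(z(3)*V)*x = (((-60 + 3)/(-2 + 3))*(-15))*(-15) = ((-57/1)*(-15))*(-15) = ((1*(-57))*(-15))*(-15) = -57*(-15)*(-15) = 855*(-15) = -12825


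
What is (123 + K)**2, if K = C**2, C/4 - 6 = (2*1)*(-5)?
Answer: 143641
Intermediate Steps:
C = -16 (C = 24 + 4*((2*1)*(-5)) = 24 + 4*(2*(-5)) = 24 + 4*(-10) = 24 - 40 = -16)
K = 256 (K = (-16)**2 = 256)
(123 + K)**2 = (123 + 256)**2 = 379**2 = 143641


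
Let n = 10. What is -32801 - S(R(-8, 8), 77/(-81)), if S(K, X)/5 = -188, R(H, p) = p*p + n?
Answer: -31861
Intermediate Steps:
R(H, p) = 10 + p² (R(H, p) = p*p + 10 = p² + 10 = 10 + p²)
S(K, X) = -940 (S(K, X) = 5*(-188) = -940)
-32801 - S(R(-8, 8), 77/(-81)) = -32801 - 1*(-940) = -32801 + 940 = -31861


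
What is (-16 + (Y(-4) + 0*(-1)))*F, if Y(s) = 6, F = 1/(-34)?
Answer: 5/17 ≈ 0.29412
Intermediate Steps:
F = -1/34 ≈ -0.029412
(-16 + (Y(-4) + 0*(-1)))*F = (-16 + (6 + 0*(-1)))*(-1/34) = (-16 + (6 + 0))*(-1/34) = (-16 + 6)*(-1/34) = -10*(-1/34) = 5/17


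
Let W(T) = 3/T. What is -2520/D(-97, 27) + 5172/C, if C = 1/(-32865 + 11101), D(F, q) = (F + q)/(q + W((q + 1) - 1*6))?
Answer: -1238186742/11 ≈ -1.1256e+8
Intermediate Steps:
D(F, q) = (F + q)/(q + 3/(-5 + q)) (D(F, q) = (F + q)/(q + 3/((q + 1) - 1*6)) = (F + q)/(q + 3/((1 + q) - 6)) = (F + q)/(q + 3/(-5 + q)))
C = -1/21764 (C = 1/(-21764) = -1/21764 ≈ -4.5947e-5)
-2520/D(-97, 27) + 5172/C = -2520*(3 + 27*(-5 + 27))/((-97 + 27)*(-5 + 27)) + 5172/(-1/21764) = -2520/(22*(-70)/(3 + 27*22)) + 5172*(-21764) = -2520/(22*(-70)/(3 + 594)) - 112563408 = -2520/(22*(-70)/597) - 112563408 = -2520/((1/597)*22*(-70)) - 112563408 = -2520/(-1540/597) - 112563408 = -2520*(-597/1540) - 112563408 = 10746/11 - 112563408 = -1238186742/11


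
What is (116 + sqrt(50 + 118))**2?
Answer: 13624 + 464*sqrt(42) ≈ 16631.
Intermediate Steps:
(116 + sqrt(50 + 118))**2 = (116 + sqrt(168))**2 = (116 + 2*sqrt(42))**2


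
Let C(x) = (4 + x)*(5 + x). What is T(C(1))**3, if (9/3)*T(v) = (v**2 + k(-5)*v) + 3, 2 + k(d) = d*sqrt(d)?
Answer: 11650541 - 11219150*I*sqrt(5) ≈ 1.1651e+7 - 2.5087e+7*I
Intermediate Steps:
k(d) = -2 + d**(3/2) (k(d) = -2 + d*sqrt(d) = -2 + d**(3/2))
T(v) = 1 + v**2/3 + v*(-2 - 5*I*sqrt(5))/3 (T(v) = ((v**2 + (-2 + (-5)**(3/2))*v) + 3)/3 = ((v**2 + (-2 - 5*I*sqrt(5))*v) + 3)/3 = ((v**2 + v*(-2 - 5*I*sqrt(5))) + 3)/3 = (3 + v**2 + v*(-2 - 5*I*sqrt(5)))/3 = 1 + v**2/3 + v*(-2 - 5*I*sqrt(5))/3)
T(C(1))**3 = (1 + (20 + 1**2 + 9*1)**2/3 - (20 + 1**2 + 9*1)*(2 + 5*I*sqrt(5))/3)**3 = (1 + (20 + 1 + 9)**2/3 - (20 + 1 + 9)*(2 + 5*I*sqrt(5))/3)**3 = (1 + (1/3)*30**2 - 1/3*30*(2 + 5*I*sqrt(5)))**3 = (1 + (1/3)*900 + (-20 - 50*I*sqrt(5)))**3 = (1 + 300 + (-20 - 50*I*sqrt(5)))**3 = (281 - 50*I*sqrt(5))**3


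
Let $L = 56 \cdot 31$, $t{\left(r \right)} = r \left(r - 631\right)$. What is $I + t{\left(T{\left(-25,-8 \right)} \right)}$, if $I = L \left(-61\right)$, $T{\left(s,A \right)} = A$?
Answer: $-100784$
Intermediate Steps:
$t{\left(r \right)} = r \left(-631 + r\right)$
$L = 1736$
$I = -105896$ ($I = 1736 \left(-61\right) = -105896$)
$I + t{\left(T{\left(-25,-8 \right)} \right)} = -105896 - 8 \left(-631 - 8\right) = -105896 - -5112 = -105896 + 5112 = -100784$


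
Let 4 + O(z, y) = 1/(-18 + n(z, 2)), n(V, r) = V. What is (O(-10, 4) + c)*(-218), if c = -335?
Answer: 1034737/14 ≈ 73910.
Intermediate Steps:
O(z, y) = -4 + 1/(-18 + z)
(O(-10, 4) + c)*(-218) = ((73 - 4*(-10))/(-18 - 10) - 335)*(-218) = ((73 + 40)/(-28) - 335)*(-218) = (-1/28*113 - 335)*(-218) = (-113/28 - 335)*(-218) = -9493/28*(-218) = 1034737/14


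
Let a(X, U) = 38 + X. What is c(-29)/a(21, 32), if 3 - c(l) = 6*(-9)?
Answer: 57/59 ≈ 0.96610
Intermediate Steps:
c(l) = 57 (c(l) = 3 - 6*(-9) = 3 - 1*(-54) = 3 + 54 = 57)
c(-29)/a(21, 32) = 57/(38 + 21) = 57/59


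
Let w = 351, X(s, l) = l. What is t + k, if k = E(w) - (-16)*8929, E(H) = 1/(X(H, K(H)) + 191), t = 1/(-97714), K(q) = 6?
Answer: 2750083238029/19249658 ≈ 1.4286e+5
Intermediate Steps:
t = -1/97714 ≈ -1.0234e-5
E(H) = 1/197 (E(H) = 1/(6 + 191) = 1/197)
k = 28144209/197 (k = 1/197 - (-16)*8929 = 1/197 - 1*(-142864) = 1/197 + 142864 = 28144209/197 ≈ 1.4286e+5)
t + k = -1/97714 + 28144209/197 = 2750083238029/19249658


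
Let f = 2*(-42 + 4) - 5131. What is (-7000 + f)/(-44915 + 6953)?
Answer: 4069/12654 ≈ 0.32156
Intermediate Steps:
f = -5207 (f = 2*(-38) - 5131 = -76 - 5131 = -5207)
(-7000 + f)/(-44915 + 6953) = (-7000 - 5207)/(-44915 + 6953) = -12207/(-37962) = -12207*(-1/37962) = 4069/12654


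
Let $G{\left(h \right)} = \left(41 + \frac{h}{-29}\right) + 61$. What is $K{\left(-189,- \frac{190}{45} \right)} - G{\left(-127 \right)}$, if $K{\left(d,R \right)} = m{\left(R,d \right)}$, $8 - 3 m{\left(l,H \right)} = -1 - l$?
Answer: $- \frac{82048}{783} \approx -104.79$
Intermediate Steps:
$m{\left(l,H \right)} = 3 + \frac{l}{3}$ ($m{\left(l,H \right)} = \frac{8}{3} - \frac{-1 - l}{3} = \frac{8}{3} + \left(\frac{1}{3} + \frac{l}{3}\right) = 3 + \frac{l}{3}$)
$G{\left(h \right)} = 102 - \frac{h}{29}$ ($G{\left(h \right)} = \left(41 + h \left(- \frac{1}{29}\right)\right) + 61 = \left(41 - \frac{h}{29}\right) + 61 = 102 - \frac{h}{29}$)
$K{\left(d,R \right)} = 3 + \frac{R}{3}$
$K{\left(-189,- \frac{190}{45} \right)} - G{\left(-127 \right)} = \left(3 + \frac{\left(-190\right) \frac{1}{45}}{3}\right) - \left(102 - - \frac{127}{29}\right) = \left(3 + \frac{\left(-190\right) \frac{1}{45}}{3}\right) - \left(102 + \frac{127}{29}\right) = \left(3 + \frac{1}{3} \left(- \frac{38}{9}\right)\right) - \frac{3085}{29} = \left(3 - \frac{38}{27}\right) - \frac{3085}{29} = \frac{43}{27} - \frac{3085}{29} = - \frac{82048}{783}$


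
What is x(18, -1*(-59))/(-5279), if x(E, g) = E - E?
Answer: 0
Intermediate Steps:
x(E, g) = 0
x(18, -1*(-59))/(-5279) = 0/(-5279) = 0*(-1/5279) = 0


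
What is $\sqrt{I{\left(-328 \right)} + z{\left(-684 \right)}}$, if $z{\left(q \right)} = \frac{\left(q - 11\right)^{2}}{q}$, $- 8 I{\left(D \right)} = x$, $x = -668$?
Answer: $\frac{i \sqrt{8092309}}{114} \approx 24.953 i$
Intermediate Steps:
$I{\left(D \right)} = \frac{167}{2}$ ($I{\left(D \right)} = \left(- \frac{1}{8}\right) \left(-668\right) = \frac{167}{2}$)
$z{\left(q \right)} = \frac{\left(-11 + q\right)^{2}}{q}$
$\sqrt{I{\left(-328 \right)} + z{\left(-684 \right)}} = \sqrt{\frac{167}{2} + \frac{\left(-11 - 684\right)^{2}}{-684}} = \sqrt{\frac{167}{2} - \frac{\left(-695\right)^{2}}{684}} = \sqrt{\frac{167}{2} - \frac{483025}{684}} = \sqrt{- \frac{425911}{684}} = \frac{i \sqrt{8092309}}{114}$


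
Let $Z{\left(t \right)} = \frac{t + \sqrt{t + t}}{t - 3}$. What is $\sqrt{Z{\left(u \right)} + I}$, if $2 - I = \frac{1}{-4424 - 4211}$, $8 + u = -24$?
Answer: $\frac{\sqrt{10648051645 - 835108120 i}}{60445} \approx 1.7085 - 0.066894 i$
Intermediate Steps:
$u = -32$ ($u = -8 - 24 = -32$)
$I = \frac{17271}{8635}$ ($I = 2 - \frac{1}{-4424 - 4211} = 2 - \frac{1}{-8635} = 2 - - \frac{1}{8635} = 2 + \frac{1}{8635} = \frac{17271}{8635} \approx 2.0001$)
$Z{\left(t \right)} = \frac{t + \sqrt{2} \sqrt{t}}{-3 + t}$ ($Z{\left(t \right)} = \frac{t + \sqrt{2 t}}{-3 + t} = \frac{t + \sqrt{2} \sqrt{t}}{-3 + t}$)
$\sqrt{Z{\left(u \right)} + I} = \sqrt{\frac{-32 + \sqrt{2} \sqrt{-32}}{-3 - 32} + \frac{17271}{8635}} = \sqrt{\frac{-32 + \sqrt{2} \cdot 4 i \sqrt{2}}{-35} + \frac{17271}{8635}} = \sqrt{- \frac{-32 + 8 i}{35} + \frac{17271}{8635}} = \sqrt{\left(\frac{32}{35} - \frac{8 i}{35}\right) + \frac{17271}{8635}} = \sqrt{\frac{176161}{60445} - \frac{8 i}{35}}$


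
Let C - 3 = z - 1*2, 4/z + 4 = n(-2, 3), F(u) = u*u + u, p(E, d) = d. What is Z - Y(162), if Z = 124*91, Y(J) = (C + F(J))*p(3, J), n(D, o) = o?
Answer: -4266002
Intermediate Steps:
F(u) = u + u**2 (F(u) = u**2 + u = u + u**2)
z = -4 (z = 4/(-4 + 3) = 4/(-1) = 4*(-1) = -4)
C = -3 (C = 3 + (-4 - 1*2) = 3 + (-4 - 2) = 3 - 6 = -3)
Y(J) = J*(-3 + J*(1 + J)) (Y(J) = (-3 + J*(1 + J))*J = J*(-3 + J*(1 + J)))
Z = 11284
Z - Y(162) = 11284 - 162*(-3 + 162*(1 + 162)) = 11284 - 162*(-3 + 162*163) = 11284 - 162*(-3 + 26406) = 11284 - 162*26403 = 11284 - 1*4277286 = 11284 - 4277286 = -4266002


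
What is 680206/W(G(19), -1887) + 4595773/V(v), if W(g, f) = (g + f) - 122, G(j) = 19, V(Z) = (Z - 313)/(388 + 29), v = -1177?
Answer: -381472381553/296510 ≈ -1.2865e+6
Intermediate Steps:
V(Z) = -313/417 + Z/417 (V(Z) = (-313 + Z)/417 = (-313 + Z)*(1/417) = -313/417 + Z/417)
W(g, f) = -122 + f + g (W(g, f) = (f + g) - 122 = -122 + f + g)
680206/W(G(19), -1887) + 4595773/V(v) = 680206/(-122 - 1887 + 19) + 4595773/(-313/417 + (1/417)*(-1177)) = 680206/(-1990) + 4595773/(-313/417 - 1177/417) = 680206*(-1/1990) + 4595773/(-1490/417) = -340103/995 + 4595773*(-417/1490) = -340103/995 - 1916437341/1490 = -381472381553/296510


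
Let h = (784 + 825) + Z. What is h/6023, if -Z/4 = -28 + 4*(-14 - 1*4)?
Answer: 2009/6023 ≈ 0.33355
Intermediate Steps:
Z = 400 (Z = -4*(-28 + 4*(-14 - 1*4)) = -4*(-28 + 4*(-14 - 4)) = -4*(-28 + 4*(-18)) = -4*(-28 - 72) = -4*(-100) = 400)
h = 2009 (h = (784 + 825) + 400 = 1609 + 400 = 2009)
h/6023 = 2009/6023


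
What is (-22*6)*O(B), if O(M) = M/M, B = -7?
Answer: -132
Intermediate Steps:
O(M) = 1
(-22*6)*O(B) = -22*6*1 = -132*1 = -132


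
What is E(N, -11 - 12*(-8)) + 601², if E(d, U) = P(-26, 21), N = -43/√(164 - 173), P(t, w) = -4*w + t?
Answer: 361091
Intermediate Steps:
P(t, w) = t - 4*w
N = 43*I/3 (N = -43*(-I/3) = -(-43)*I/3 = 43*I/3 ≈ 14.333*I)
E(d, U) = -110 (E(d, U) = -26 - 4*21 = -26 - 84 = -110)
E(N, -11 - 12*(-8)) + 601² = -110 + 601² = -110 + 361201 = 361091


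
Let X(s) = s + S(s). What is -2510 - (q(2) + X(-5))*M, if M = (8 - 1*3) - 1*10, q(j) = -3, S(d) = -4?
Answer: -2570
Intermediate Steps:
X(s) = -4 + s (X(s) = s - 4 = -4 + s)
M = -5 (M = (8 - 3) - 10 = 5 - 10 = -5)
-2510 - (q(2) + X(-5))*M = -2510 - (-3 + (-4 - 5))*(-5) = -2510 - (-3 - 9)*(-5) = -2510 - (-12)*(-5) = -2510 - 1*60 = -2510 - 60 = -2570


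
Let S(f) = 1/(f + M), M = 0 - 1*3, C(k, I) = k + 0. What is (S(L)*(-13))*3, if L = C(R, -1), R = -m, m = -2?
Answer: 39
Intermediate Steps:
R = 2 (R = -1*(-2) = 2)
C(k, I) = k
M = -3 (M = 0 - 3 = -3)
L = 2
S(f) = 1/(-3 + f) (S(f) = 1/(f - 3) = 1/(-3 + f))
(S(L)*(-13))*3 = (-13/(-3 + 2))*3 = (-13/(-1))*3 = -1*(-13)*3 = 13*3 = 39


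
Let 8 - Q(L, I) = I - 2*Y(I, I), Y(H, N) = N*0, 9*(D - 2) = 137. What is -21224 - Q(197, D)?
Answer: -190933/9 ≈ -21215.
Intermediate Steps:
D = 155/9 (D = 2 + (⅑)*137 = 2 + 137/9 = 155/9 ≈ 17.222)
Y(H, N) = 0
Q(L, I) = 8 - I (Q(L, I) = 8 - (I - 2*0) = 8 - (I + 0) = 8 - I)
-21224 - Q(197, D) = -21224 - (8 - 1*155/9) = -21224 - (8 - 155/9) = -21224 - 1*(-83/9) = -21224 + 83/9 = -190933/9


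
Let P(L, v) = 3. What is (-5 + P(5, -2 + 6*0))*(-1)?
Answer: 2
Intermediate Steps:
(-5 + P(5, -2 + 6*0))*(-1) = (-5 + 3)*(-1) = -2*(-1) = 2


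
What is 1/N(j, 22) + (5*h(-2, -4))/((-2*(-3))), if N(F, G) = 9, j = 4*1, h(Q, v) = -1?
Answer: -13/18 ≈ -0.72222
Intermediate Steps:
j = 4
1/N(j, 22) + (5*h(-2, -4))/((-2*(-3))) = 1/9 + (5*(-1))/((-2*(-3))) = 1/9 - 5/6 = -13/18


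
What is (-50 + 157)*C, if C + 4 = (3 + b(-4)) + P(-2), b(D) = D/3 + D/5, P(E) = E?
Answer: -8239/15 ≈ -549.27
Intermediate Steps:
b(D) = 8*D/15 (b(D) = D*(⅓) + D*(⅕) = D/3 + D/5 = 8*D/15)
C = -77/15 (C = -4 + ((3 + (8/15)*(-4)) - 2) = -4 + ((3 - 32/15) - 2) = -4 + (13/15 - 2) = -4 - 17/15 = -77/15 ≈ -5.1333)
(-50 + 157)*C = (-50 + 157)*(-77/15) = 107*(-77/15) = -8239/15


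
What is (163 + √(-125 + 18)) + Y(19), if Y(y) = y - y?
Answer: 163 + I*√107 ≈ 163.0 + 10.344*I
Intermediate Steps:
Y(y) = 0
(163 + √(-125 + 18)) + Y(19) = (163 + √(-125 + 18)) + 0 = (163 + √(-107)) + 0 = (163 + I*√107) + 0 = 163 + I*√107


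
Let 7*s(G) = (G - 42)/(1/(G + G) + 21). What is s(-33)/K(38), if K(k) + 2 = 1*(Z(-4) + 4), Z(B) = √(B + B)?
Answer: -165/1939 + 165*I*√2/1939 ≈ -0.085095 + 0.12034*I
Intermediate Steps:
Z(B) = √2*√B (Z(B) = √(2*B) = √2*√B)
s(G) = (-42 + G)/(7*(21 + 1/(2*G))) (s(G) = ((G - 42)/(1/(G + G) + 21))/7 = ((-42 + G)/(1/(2*G) + 21))/7 = ((-42 + G)/(21 + 1/(2*G)))/7 = (-42 + G)/(7*(21 + 1/(2*G))))
K(k) = 2 + 2*I*√2 (K(k) = -2 + 1*(√2*√(-4) + 4) = -2 + 1*(√2*(2*I) + 4) = -2 + 1*(2*I*√2 + 4) = -2 + 1*(4 + 2*I*√2) = -2 + (4 + 2*I*√2) = 2 + 2*I*√2)
s(-33)/K(38) = ((2/7)*(-33)*(-42 - 33)/(1 + 42*(-33)))/(2 + 2*I*√2) = ((2/7)*(-33)*(-75)/(1 - 1386))/(2 + 2*I*√2) = ((2/7)*(-33)*(-75)/(-1385))/(2 + 2*I*√2) = ((2/7)*(-33)*(-1/1385)*(-75))/(2 + 2*I*√2) = -990/(1939*(2 + 2*I*√2))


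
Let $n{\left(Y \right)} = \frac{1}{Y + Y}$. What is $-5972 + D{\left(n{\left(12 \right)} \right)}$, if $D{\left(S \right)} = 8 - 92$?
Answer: $-6056$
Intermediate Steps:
$n{\left(Y \right)} = \frac{1}{2 Y}$
$D{\left(S \right)} = -84$
$-5972 + D{\left(n{\left(12 \right)} \right)} = -5972 - 84 = -6056$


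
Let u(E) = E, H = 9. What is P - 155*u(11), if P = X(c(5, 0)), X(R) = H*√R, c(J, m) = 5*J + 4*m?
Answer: -1660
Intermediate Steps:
c(J, m) = 4*m + 5*J
X(R) = 9*√R
P = 45 (P = 9*√(4*0 + 5*5) = 9*√(0 + 25) = 9*√25 = 9*5 = 45)
P - 155*u(11) = 45 - 155*11 = 45 - 1705 = -1660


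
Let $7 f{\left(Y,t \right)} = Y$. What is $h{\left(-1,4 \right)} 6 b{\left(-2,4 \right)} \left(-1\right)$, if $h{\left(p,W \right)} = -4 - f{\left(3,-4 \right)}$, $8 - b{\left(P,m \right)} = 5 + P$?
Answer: $\frac{930}{7} \approx 132.86$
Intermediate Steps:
$f{\left(Y,t \right)} = \frac{Y}{7}$
$b{\left(P,m \right)} = 3 - P$ ($b{\left(P,m \right)} = 8 - \left(5 + P\right) = 3 - P$)
$h{\left(p,W \right)} = - \frac{31}{7}$ ($h{\left(p,W \right)} = -4 - \frac{1}{7} \cdot 3 = -4 - \frac{3}{7} = - \frac{31}{7}$)
$h{\left(-1,4 \right)} 6 b{\left(-2,4 \right)} \left(-1\right) = - \frac{31 \cdot 6 \left(3 - -2\right) \left(-1\right)}{7} = - \frac{31 \cdot 6 \left(3 + 2\right) \left(-1\right)}{7} = - \frac{31 \cdot 6 \cdot 5 \left(-1\right)}{7} = - \frac{31 \cdot 30 \left(-1\right)}{7} = \left(- \frac{31}{7}\right) \left(-30\right) = \frac{930}{7}$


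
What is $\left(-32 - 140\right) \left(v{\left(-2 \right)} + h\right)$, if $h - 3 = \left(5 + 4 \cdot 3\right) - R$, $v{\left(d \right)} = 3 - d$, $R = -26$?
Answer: $-8772$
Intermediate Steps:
$h = 46$ ($h = 3 + \left(\left(5 + 4 \cdot 3\right) - -26\right) = 3 + \left(\left(5 + 12\right) + 26\right) = 3 + \left(17 + 26\right) = 3 + 43 = 46$)
$\left(-32 - 140\right) \left(v{\left(-2 \right)} + h\right) = \left(-32 - 140\right) \left(\left(3 - -2\right) + 46\right) = - 172 \left(\left(3 + 2\right) + 46\right) = - 172 \left(5 + 46\right) = \left(-172\right) 51 = -8772$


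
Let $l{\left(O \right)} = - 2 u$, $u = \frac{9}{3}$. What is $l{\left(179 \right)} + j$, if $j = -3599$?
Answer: $-3605$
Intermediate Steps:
$u = 3$ ($u = 9 \cdot \frac{1}{3} = 3$)
$l{\left(O \right)} = -6$ ($l{\left(O \right)} = \left(-2\right) 3 = -6$)
$l{\left(179 \right)} + j = -6 - 3599 = -3605$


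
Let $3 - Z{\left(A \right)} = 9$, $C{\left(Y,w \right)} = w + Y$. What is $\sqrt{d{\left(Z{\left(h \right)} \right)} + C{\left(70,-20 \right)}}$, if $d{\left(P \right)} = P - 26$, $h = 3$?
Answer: $3 \sqrt{2} \approx 4.2426$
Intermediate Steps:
$C{\left(Y,w \right)} = Y + w$
$Z{\left(A \right)} = -6$ ($Z{\left(A \right)} = 3 - 9 = -6$)
$d{\left(P \right)} = -26 + P$
$\sqrt{d{\left(Z{\left(h \right)} \right)} + C{\left(70,-20 \right)}} = \sqrt{\left(-26 - 6\right) + \left(70 - 20\right)} = \sqrt{-32 + 50} = \sqrt{18} = 3 \sqrt{2}$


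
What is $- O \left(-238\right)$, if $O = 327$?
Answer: $77826$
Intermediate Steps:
$- O \left(-238\right) = - 327 \left(-238\right) = \left(-1\right) \left(-77826\right) = 77826$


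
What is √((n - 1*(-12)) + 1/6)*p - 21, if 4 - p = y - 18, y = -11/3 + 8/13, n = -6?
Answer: -21 + 977*√222/234 ≈ 41.209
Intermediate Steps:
y = -119/39 (y = -11*⅓ + 8*(1/13) = -11/3 + 8/13 = -119/39 ≈ -3.0513)
p = 977/39 (p = 4 - (-119/39 - 18) = 4 - 1*(-821/39) = 4 + 821/39 = 977/39 ≈ 25.051)
√((n - 1*(-12)) + 1/6)*p - 21 = √((-6 - 1*(-12)) + 1/6)*(977/39) - 21 = √((-6 + 12) + ⅙)*(977/39) - 21 = √(6 + ⅙)*(977/39) - 21 = √(37/6)*(977/39) - 21 = (√222/6)*(977/39) - 21 = 977*√222/234 - 21 = -21 + 977*√222/234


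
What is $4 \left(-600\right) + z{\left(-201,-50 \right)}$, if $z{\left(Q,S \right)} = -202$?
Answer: $-2602$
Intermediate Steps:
$4 \left(-600\right) + z{\left(-201,-50 \right)} = 4 \left(-600\right) - 202 = -2400 - 202 = -2602$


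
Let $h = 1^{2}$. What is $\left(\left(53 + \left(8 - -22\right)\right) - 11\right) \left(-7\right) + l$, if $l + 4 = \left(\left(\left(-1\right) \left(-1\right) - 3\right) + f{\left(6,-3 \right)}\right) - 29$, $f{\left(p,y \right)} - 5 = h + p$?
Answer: $-527$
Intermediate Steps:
$h = 1$
$f{\left(p,y \right)} = 6 + p$ ($f{\left(p,y \right)} = 5 + \left(1 + p\right) = 6 + p$)
$l = -23$ ($l = -4 + \left(\left(\left(\left(-1\right) \left(-1\right) - 3\right) + \left(6 + 6\right)\right) - 29\right) = -4 + \left(\left(\left(1 - 3\right) + 12\right) - 29\right) = -4 + \left(\left(-2 + 12\right) - 29\right) = -4 + \left(10 - 29\right) = -4 - 19 = -23$)
$\left(\left(53 + \left(8 - -22\right)\right) - 11\right) \left(-7\right) + l = \left(\left(53 + \left(8 - -22\right)\right) - 11\right) \left(-7\right) - 23 = \left(\left(53 + \left(8 + 22\right)\right) - 11\right) \left(-7\right) - 23 = \left(\left(53 + 30\right) - 11\right) \left(-7\right) - 23 = \left(83 - 11\right) \left(-7\right) - 23 = 72 \left(-7\right) - 23 = -504 - 23 = -527$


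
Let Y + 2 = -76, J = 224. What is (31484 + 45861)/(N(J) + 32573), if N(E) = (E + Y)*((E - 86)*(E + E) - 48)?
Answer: 77345/9051869 ≈ 0.0085446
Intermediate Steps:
Y = -78 (Y = -2 - 76 = -78)
N(E) = (-78 + E)*(-48 + 2*E*(-86 + E)) (N(E) = (E - 78)*((E - 86)*(E + E) - 48) = (-78 + E)*((-86 + E)*(2*E) - 48) = (-78 + E)*(2*E*(-86 + E) - 48) = (-78 + E)*(-48 + 2*E*(-86 + E)))
(31484 + 45861)/(N(J) + 32573) = (31484 + 45861)/((3744 - 328*224² + 2*224³ + 13368*224) + 32573) = 77345/((3744 - 328*50176 + 2*11239424 + 2994432) + 32573) = 77345/((3744 - 16457728 + 22478848 + 2994432) + 32573) = 77345/(9019296 + 32573) = 77345/9051869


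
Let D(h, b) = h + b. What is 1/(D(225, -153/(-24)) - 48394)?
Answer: -8/385301 ≈ -2.0763e-5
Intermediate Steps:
D(h, b) = b + h
1/(D(225, -153/(-24)) - 48394) = 1/((-153/(-24) + 225) - 48394) = 1/((-153*(-1/24) + 225) - 48394) = 1/((51/8 + 225) - 48394) = 1/(1851/8 - 48394) = 1/(-385301/8) = -8/385301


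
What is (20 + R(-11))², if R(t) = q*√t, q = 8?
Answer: -304 + 320*I*√11 ≈ -304.0 + 1061.3*I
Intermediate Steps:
R(t) = 8*√t
(20 + R(-11))² = (20 + 8*√(-11))² = (20 + 8*(I*√11))² = (20 + 8*I*√11)²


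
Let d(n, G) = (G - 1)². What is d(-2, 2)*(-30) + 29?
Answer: -1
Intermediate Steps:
d(n, G) = (-1 + G)²
d(-2, 2)*(-30) + 29 = (-1 + 2)²*(-30) + 29 = 1²*(-30) + 29 = 1*(-30) + 29 = -30 + 29 = -1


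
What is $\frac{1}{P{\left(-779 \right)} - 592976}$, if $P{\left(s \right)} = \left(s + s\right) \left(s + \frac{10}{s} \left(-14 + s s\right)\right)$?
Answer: $\frac{1}{12757246} \approx 7.8387 \cdot 10^{-8}$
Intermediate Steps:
$P{\left(s \right)} = 2 s \left(s + \frac{10 \left(-14 + s^{2}\right)}{s}\right)$ ($P{\left(s \right)} = 2 s \left(s + \frac{10}{s} \left(-14 + s^{2}\right)\right) = 2 s \left(s + \frac{10 \left(-14 + s^{2}\right)}{s}\right)$)
$\frac{1}{P{\left(-779 \right)} - 592976} = \frac{1}{\left(-280 + 22 \left(-779\right)^{2}\right) - 592976} = \frac{1}{\left(-280 + 22 \cdot 606841\right) - 592976} = \frac{1}{\left(-280 + 13350502\right) - 592976} = \frac{1}{13350222 - 592976} = \frac{1}{12757246}$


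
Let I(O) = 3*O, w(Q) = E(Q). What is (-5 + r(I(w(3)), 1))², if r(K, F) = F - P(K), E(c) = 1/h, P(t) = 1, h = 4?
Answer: 25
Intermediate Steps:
E(c) = ¼ (E(c) = 1/4 = ¼)
w(Q) = ¼
r(K, F) = -1 + F (r(K, F) = F - 1*1 = F - 1 = -1 + F)
(-5 + r(I(w(3)), 1))² = (-5 + (-1 + 1))² = (-5 + 0)² = (-5)² = 25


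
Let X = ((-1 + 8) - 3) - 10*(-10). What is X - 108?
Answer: -4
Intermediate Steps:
X = 104 (X = (7 - 3) + 100 = 4 + 100 = 104)
X - 108 = 104 - 108 = -4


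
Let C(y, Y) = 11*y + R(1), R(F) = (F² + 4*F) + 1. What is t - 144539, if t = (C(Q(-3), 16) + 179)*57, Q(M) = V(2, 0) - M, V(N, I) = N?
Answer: -130859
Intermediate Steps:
R(F) = 1 + F² + 4*F
Q(M) = 2 - M
C(y, Y) = 6 + 11*y (C(y, Y) = 11*y + (1 + 1² + 4*1) = 11*y + (1 + 1 + 4) = 11*y + 6 = 6 + 11*y)
t = 13680 (t = ((6 + 11*(2 - 1*(-3))) + 179)*57 = ((6 + 11*(2 + 3)) + 179)*57 = ((6 + 11*5) + 179)*57 = ((6 + 55) + 179)*57 = (61 + 179)*57 = 240*57 = 13680)
t - 144539 = 13680 - 144539 = -130859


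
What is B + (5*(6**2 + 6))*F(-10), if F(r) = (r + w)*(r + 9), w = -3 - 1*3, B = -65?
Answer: 3295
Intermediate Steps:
w = -6 (w = -3 - 3 = -6)
F(r) = (-6 + r)*(9 + r) (F(r) = (r - 6)*(r + 9) = (-6 + r)*(9 + r))
B + (5*(6**2 + 6))*F(-10) = -65 + (5*(6**2 + 6))*(-54 + (-10)**2 + 3*(-10)) = -65 + (5*(36 + 6))*(-54 + 100 - 30) = -65 + (5*42)*16 = -65 + 210*16 = -65 + 3360 = 3295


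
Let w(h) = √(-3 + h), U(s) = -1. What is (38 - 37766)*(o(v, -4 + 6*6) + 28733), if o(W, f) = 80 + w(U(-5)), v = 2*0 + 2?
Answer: -1087056864 - 75456*I ≈ -1.0871e+9 - 75456.0*I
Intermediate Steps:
v = 2 (v = 0 + 2 = 2)
o(W, f) = 80 + 2*I (o(W, f) = 80 + √(-3 - 1) = 80 + √(-4) = 80 + 2*I)
(38 - 37766)*(o(v, -4 + 6*6) + 28733) = (38 - 37766)*((80 + 2*I) + 28733) = -37728*(28813 + 2*I) = -1087056864 - 75456*I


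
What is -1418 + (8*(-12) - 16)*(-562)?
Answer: 61526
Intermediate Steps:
-1418 + (8*(-12) - 16)*(-562) = -1418 + (-96 - 16)*(-562) = -1418 - 112*(-562) = -1418 + 62944 = 61526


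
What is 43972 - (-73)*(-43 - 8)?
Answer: 40249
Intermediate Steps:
43972 - (-73)*(-43 - 8) = 43972 - (-73)*(-51) = 43972 - 1*3723 = 43972 - 3723 = 40249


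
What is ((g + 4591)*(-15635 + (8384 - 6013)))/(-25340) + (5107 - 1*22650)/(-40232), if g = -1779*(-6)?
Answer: 407320856517/50973944 ≈ 7990.8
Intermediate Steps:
g = 10674
((g + 4591)*(-15635 + (8384 - 6013)))/(-25340) + (5107 - 1*22650)/(-40232) = ((10674 + 4591)*(-15635 + (8384 - 6013)))/(-25340) + (5107 - 1*22650)/(-40232) = (15265*(-15635 + 2371))*(-1/25340) + (5107 - 22650)*(-1/40232) = (15265*(-13264))*(-1/25340) - 17543*(-1/40232) = -202474960*(-1/25340) + 17543/40232 = 10123748/1267 + 17543/40232 = 407320856517/50973944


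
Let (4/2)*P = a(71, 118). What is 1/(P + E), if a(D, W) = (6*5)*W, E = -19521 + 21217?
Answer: 1/3466 ≈ 0.00028852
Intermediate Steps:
E = 1696
a(D, W) = 30*W
P = 1770 (P = (30*118)/2 = (1/2)*3540 = 1770)
1/(P + E) = 1/(1770 + 1696) = 1/3466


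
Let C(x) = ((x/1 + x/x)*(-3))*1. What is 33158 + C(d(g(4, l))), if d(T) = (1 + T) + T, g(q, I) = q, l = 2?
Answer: 33128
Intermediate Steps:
d(T) = 1 + 2*T
C(x) = -3 - 3*x (C(x) = ((x*1 + 1)*(-3))*1 = ((x + 1)*(-3))*1 = ((1 + x)*(-3))*1 = (-3 - 3*x)*1 = -3 - 3*x)
33158 + C(d(g(4, l))) = 33158 + (-3 - 3*(1 + 2*4)) = 33158 + (-3 - 3*(1 + 8)) = 33158 + (-3 - 3*9) = 33158 + (-3 - 27) = 33158 - 30 = 33128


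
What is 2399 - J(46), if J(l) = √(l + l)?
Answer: 2399 - 2*√23 ≈ 2389.4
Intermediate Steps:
J(l) = √2*√l (J(l) = √(2*l) = √2*√l)
2399 - J(46) = 2399 - √2*√46 = 2399 - 2*√23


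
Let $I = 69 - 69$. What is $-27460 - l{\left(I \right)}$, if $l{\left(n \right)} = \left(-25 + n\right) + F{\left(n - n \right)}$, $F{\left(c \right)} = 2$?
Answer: $-27437$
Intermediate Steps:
$I = 0$
$l{\left(n \right)} = -23 + n$ ($l{\left(n \right)} = \left(-25 + n\right) + 2 = -23 + n$)
$-27460 - l{\left(I \right)} = -27460 - \left(-23 + 0\right) = -27460 - -23 = -27460 + 23 = -27437$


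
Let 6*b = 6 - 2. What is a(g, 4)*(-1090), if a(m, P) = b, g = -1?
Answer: -2180/3 ≈ -726.67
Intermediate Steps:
b = ⅔ (b = (6 - 2)/6 = (⅙)*4 = ⅔ ≈ 0.66667)
a(m, P) = ⅔
a(g, 4)*(-1090) = (⅔)*(-1090) = -2180/3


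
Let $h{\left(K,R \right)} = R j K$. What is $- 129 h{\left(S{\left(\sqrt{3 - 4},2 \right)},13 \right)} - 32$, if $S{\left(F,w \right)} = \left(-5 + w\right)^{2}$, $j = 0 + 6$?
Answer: $-90590$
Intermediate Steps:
$j = 6$
$h{\left(K,R \right)} = 6 K R$ ($h{\left(K,R \right)} = R 6 K = 6 R K = 6 K R$)
$- 129 h{\left(S{\left(\sqrt{3 - 4},2 \right)},13 \right)} - 32 = - 129 \cdot 6 \left(-5 + 2\right)^{2} \cdot 13 - 32 = - 129 \cdot 6 \left(-3\right)^{2} \cdot 13 - 32 = - 129 \cdot 6 \cdot 9 \cdot 13 - 32 = \left(-129\right) 702 - 32 = -90558 - 32 = -90590$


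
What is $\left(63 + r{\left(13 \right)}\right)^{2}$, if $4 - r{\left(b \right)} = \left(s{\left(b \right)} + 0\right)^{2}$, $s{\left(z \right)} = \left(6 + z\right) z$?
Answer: $3713927364$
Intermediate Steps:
$s{\left(z \right)} = z \left(6 + z\right)$
$r{\left(b \right)} = 4 - b^{2} \left(6 + b\right)^{2}$ ($r{\left(b \right)} = 4 - \left(b \left(6 + b\right) + 0\right)^{2} = 4 - \left(b \left(6 + b\right)\right)^{2} = 4 - b^{2} \left(6 + b\right)^{2}$)
$\left(63 + r{\left(13 \right)}\right)^{2} = \left(63 + \left(4 - 13^{2} \left(6 + 13\right)^{2}\right)\right)^{2} = \left(63 + \left(4 - 169 \cdot 19^{2}\right)\right)^{2} = \left(63 + \left(4 - 169 \cdot 361\right)\right)^{2} = \left(63 + \left(4 - 61009\right)\right)^{2} = \left(63 - 61005\right)^{2} = \left(-60942\right)^{2} = 3713927364$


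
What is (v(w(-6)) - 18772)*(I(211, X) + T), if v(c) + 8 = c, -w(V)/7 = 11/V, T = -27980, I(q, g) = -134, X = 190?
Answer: 1582860371/3 ≈ 5.2762e+8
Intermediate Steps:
w(V) = -77/V
v(c) = -8 + c
(v(w(-6)) - 18772)*(I(211, X) + T) = ((-8 - 77/(-6)) - 18772)*(-134 - 27980) = ((-8 - 77*(-1/6)) - 18772)*(-28114) = ((-8 + 77/6) - 18772)*(-28114) = (29/6 - 18772)*(-28114) = -112603/6*(-28114) = 1582860371/3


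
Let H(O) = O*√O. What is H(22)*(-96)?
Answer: -2112*√22 ≈ -9906.2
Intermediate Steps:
H(O) = O^(3/2)
H(22)*(-96) = 22^(3/2)*(-96) = (22*√22)*(-96) = -2112*√22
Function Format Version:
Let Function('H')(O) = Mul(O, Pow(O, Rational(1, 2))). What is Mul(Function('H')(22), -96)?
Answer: Mul(-2112, Pow(22, Rational(1, 2))) ≈ -9906.2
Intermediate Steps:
Function('H')(O) = Pow(O, Rational(3, 2))
Mul(Function('H')(22), -96) = Mul(Pow(22, Rational(3, 2)), -96) = Mul(Mul(22, Pow(22, Rational(1, 2))), -96) = Mul(-2112, Pow(22, Rational(1, 2)))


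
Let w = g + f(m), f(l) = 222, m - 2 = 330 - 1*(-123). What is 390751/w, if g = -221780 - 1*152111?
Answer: -390751/373669 ≈ -1.0457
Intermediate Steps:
m = 455 (m = 2 + (330 - 1*(-123)) = 2 + (330 + 123) = 2 + 453 = 455)
g = -373891 (g = -221780 - 152111 = -373891)
w = -373669 (w = -373891 + 222 = -373669)
390751/w = 390751/(-373669) = 390751*(-1/373669) = -390751/373669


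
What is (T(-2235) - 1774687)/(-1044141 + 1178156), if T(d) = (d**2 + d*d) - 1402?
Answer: 8214361/134015 ≈ 61.294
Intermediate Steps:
T(d) = -1402 + 2*d**2 (T(d) = (d**2 + d**2) - 1402 = 2*d**2 - 1402 = -1402 + 2*d**2)
(T(-2235) - 1774687)/(-1044141 + 1178156) = ((-1402 + 2*(-2235)**2) - 1774687)/(-1044141 + 1178156) = ((-1402 + 2*4995225) - 1774687)/134015 = ((-1402 + 9990450) - 1774687)*(1/134015) = (9989048 - 1774687)*(1/134015) = 8214361*(1/134015) = 8214361/134015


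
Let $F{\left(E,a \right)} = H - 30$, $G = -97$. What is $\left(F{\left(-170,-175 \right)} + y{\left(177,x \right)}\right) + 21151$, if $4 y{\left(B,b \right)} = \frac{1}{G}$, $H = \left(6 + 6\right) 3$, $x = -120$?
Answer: $\frac{8208915}{388} \approx 21157.0$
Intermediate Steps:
$H = 36$ ($H = 12 \cdot 3 = 36$)
$F{\left(E,a \right)} = 6$ ($F{\left(E,a \right)} = 36 - 30 = 6$)
$y{\left(B,b \right)} = - \frac{1}{388}$ ($y{\left(B,b \right)} = \frac{1}{4 \left(-97\right)} = \frac{1}{4} \left(- \frac{1}{97}\right) = - \frac{1}{388}$)
$\left(F{\left(-170,-175 \right)} + y{\left(177,x \right)}\right) + 21151 = \left(6 - \frac{1}{388}\right) + 21151 = \frac{2327}{388} + 21151 = \frac{8208915}{388}$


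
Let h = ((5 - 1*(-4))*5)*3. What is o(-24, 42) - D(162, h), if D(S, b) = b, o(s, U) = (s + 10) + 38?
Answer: -111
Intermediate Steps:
o(s, U) = 48 + s (o(s, U) = (10 + s) + 38 = 48 + s)
h = 135 (h = ((5 + 4)*5)*3 = (9*5)*3 = 45*3 = 135)
o(-24, 42) - D(162, h) = (48 - 24) - 1*135 = 24 - 135 = -111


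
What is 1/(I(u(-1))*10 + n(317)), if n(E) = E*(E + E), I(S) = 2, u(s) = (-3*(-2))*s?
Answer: 1/200998 ≈ 4.9752e-6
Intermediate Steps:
u(s) = 6*s
n(E) = 2*E² (n(E) = E*(2*E) = 2*E²)
1/(I(u(-1))*10 + n(317)) = 1/(2*10 + 2*317²) = 1/(20 + 2*100489) = 1/(20 + 200978) = 1/200998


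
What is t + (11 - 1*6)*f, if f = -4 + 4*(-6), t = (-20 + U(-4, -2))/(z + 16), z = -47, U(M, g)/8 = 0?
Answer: -4320/31 ≈ -139.35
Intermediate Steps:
U(M, g) = 0 (U(M, g) = 8*0 = 0)
t = 20/31 (t = (-20 + 0)/(-47 + 16) = -20/(-31) = -20*(-1/31) = 20/31 ≈ 0.64516)
f = -28 (f = -4 - 24 = -28)
t + (11 - 1*6)*f = 20/31 + (11 - 1*6)*(-28) = 20/31 + (11 - 6)*(-28) = 20/31 + 5*(-28) = 20/31 - 140 = -4320/31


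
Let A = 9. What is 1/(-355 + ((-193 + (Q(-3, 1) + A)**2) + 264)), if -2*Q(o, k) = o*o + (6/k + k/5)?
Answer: -25/7051 ≈ -0.0035456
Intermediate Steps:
Q(o, k) = -3/k - o**2/2 - k/10 (Q(o, k) = -(o*o + (6/k + k/5))/2 = -(o**2 + (6/k + k*(1/5)))/2 = -(o**2 + (6/k + k/5))/2 = -(o**2 + 6/k + k/5)/2 = -3/k - o**2/2 - k/10)
1/(-355 + ((-193 + (Q(-3, 1) + A)**2) + 264)) = 1/(-355 + ((-193 + ((-3/1 - 1/2*(-3)**2 - 1/10*1) + 9)**2) + 264)) = 1/(-355 + ((-193 + ((-3*1 - 1/2*9 - 1/10) + 9)**2) + 264)) = 1/(-355 + ((-193 + ((-3 - 9/2 - 1/10) + 9)**2) + 264)) = 1/(-355 + ((-193 + (-38/5 + 9)**2) + 264)) = 1/(-355 + ((-193 + (7/5)**2) + 264)) = 1/(-355 + ((-193 + 49/25) + 264)) = 1/(-355 + (-4776/25 + 264)) = 1/(-355 + 1824/25) = 1/(-7051/25) = -25/7051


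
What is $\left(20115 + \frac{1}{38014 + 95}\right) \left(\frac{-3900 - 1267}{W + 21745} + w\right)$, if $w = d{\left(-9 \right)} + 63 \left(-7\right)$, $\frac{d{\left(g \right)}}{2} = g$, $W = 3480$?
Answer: $- \frac{8879432675128912}{961299525} \approx -9.2369 \cdot 10^{6}$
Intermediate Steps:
$d{\left(g \right)} = 2 g$
$w = -459$ ($w = 2 \left(-9\right) + 63 \left(-7\right) = -18 - 441 = -459$)
$\left(20115 + \frac{1}{38014 + 95}\right) \left(\frac{-3900 - 1267}{W + 21745} + w\right) = \left(20115 + \frac{1}{38014 + 95}\right) \left(\frac{-3900 - 1267}{3480 + 21745} - 459\right) = \left(20115 + \frac{1}{38109}\right) \left(- \frac{5167}{25225} - 459\right) = \left(20115 + \frac{1}{38109}\right) \left(\left(-5167\right) \frac{1}{25225} - 459\right) = \frac{766562536 \left(- \frac{5167}{25225} - 459\right)}{38109} = \frac{766562536}{38109} \left(- \frac{11583442}{25225}\right) = - \frac{8879432675128912}{961299525}$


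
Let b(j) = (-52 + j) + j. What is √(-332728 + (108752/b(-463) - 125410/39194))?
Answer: I*√30565784431797273453/9582933 ≈ 576.92*I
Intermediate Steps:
b(j) = -52 + 2*j
√(-332728 + (108752/b(-463) - 125410/39194)) = √(-332728 + (108752/(-52 + 2*(-463)) - 125410/39194)) = √(-332728 + (108752/(-52 - 926) - 125410*1/39194)) = √(-332728 + (108752/(-978) - 62705/19597)) = √(-332728 + (108752*(-1/978) - 62705/19597)) = √(-332728 + (-54376/489 - 62705/19597)) = √(-332728 - 1096269217/9582933) = √(-3189606400441/9582933) = I*√30565784431797273453/9582933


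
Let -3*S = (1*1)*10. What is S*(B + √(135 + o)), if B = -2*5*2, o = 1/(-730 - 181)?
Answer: 200/3 - 20*√28009606/2733 ≈ 27.937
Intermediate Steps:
o = -1/911 (o = 1/(-911) = -1/911 ≈ -0.0010977)
S = -10/3 (S = -1*1*10/3 = -10/3 ≈ -3.3333)
B = -20 (B = -10*2 = -20)
S*(B + √(135 + o)) = -10*(-20 + √(135 - 1/911))/3 = -10*(-20 + √(122984/911))/3 = -10*(-20 + 2*√28009606/911)/3 = 200/3 - 20*√28009606/2733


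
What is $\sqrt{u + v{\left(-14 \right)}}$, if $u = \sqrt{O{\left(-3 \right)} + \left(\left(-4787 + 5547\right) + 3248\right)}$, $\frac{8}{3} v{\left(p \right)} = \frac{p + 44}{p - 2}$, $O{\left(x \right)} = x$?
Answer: $\frac{\sqrt{-45 + 192 \sqrt{445}}}{8} \approx 7.9109$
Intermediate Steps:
$v{\left(p \right)} = \frac{3 \left(44 + p\right)}{8 \left(-2 + p\right)}$ ($v{\left(p \right)} = \frac{3 \frac{p + 44}{p - 2}}{8} = \frac{3 \frac{44 + p}{-2 + p}}{8} = \frac{3 \left(44 + p\right)}{8 \left(-2 + p\right)}$)
$u = 3 \sqrt{445}$ ($u = \sqrt{-3 + \left(\left(-4787 + 5547\right) + 3248\right)} = \sqrt{-3 + \left(760 + 3248\right)} = \sqrt{-3 + 4008} = \sqrt{4005} = 3 \sqrt{445} \approx 63.285$)
$\sqrt{u + v{\left(-14 \right)}} = \sqrt{3 \sqrt{445} + \frac{3 \left(44 - 14\right)}{8 \left(-2 - 14\right)}} = \sqrt{3 \sqrt{445} + \frac{3}{8} \frac{1}{-16} \cdot 30} = \sqrt{3 \sqrt{445} + \frac{3}{8} \left(- \frac{1}{16}\right) 30} = \sqrt{3 \sqrt{445} - \frac{45}{64}} = \sqrt{- \frac{45}{64} + 3 \sqrt{445}}$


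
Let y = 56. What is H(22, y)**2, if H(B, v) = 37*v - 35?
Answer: 4149369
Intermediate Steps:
H(B, v) = -35 + 37*v
H(22, y)**2 = (-35 + 37*56)**2 = (-35 + 2072)**2 = 2037**2 = 4149369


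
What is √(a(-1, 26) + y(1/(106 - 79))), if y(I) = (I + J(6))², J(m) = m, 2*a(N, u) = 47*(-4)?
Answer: I*√41957/27 ≈ 7.5864*I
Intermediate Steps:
a(N, u) = -94 (a(N, u) = (47*(-4))/2 = (½)*(-188) = -94)
y(I) = (6 + I)² (y(I) = (I + 6)² = (6 + I)²)
√(a(-1, 26) + y(1/(106 - 79))) = √(-94 + (6 + 1/(106 - 79))²) = √(-94 + (6 + 1/27)²) = √(-94 + (163/27)²) = √(-94 + 26569/729) = √(-41957/729) = I*√41957/27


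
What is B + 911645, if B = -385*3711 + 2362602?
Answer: 1845512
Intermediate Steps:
B = 933867 (B = -1428735 + 2362602 = 933867)
B + 911645 = 933867 + 911645 = 1845512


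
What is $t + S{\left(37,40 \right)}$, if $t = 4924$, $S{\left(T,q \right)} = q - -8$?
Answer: $4972$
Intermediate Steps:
$S{\left(T,q \right)} = 8 + q$ ($S{\left(T,q \right)} = q + 8 = 8 + q$)
$t + S{\left(37,40 \right)} = 4924 + \left(8 + 40\right) = 4924 + 48 = 4972$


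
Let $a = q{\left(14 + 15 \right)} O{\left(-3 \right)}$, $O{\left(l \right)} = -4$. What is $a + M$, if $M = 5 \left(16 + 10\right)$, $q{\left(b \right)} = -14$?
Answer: $186$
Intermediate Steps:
$M = 130$ ($M = 5 \cdot 26 = 130$)
$a = 56$ ($a = \left(-14\right) \left(-4\right) = 56$)
$a + M = 56 + 130 = 186$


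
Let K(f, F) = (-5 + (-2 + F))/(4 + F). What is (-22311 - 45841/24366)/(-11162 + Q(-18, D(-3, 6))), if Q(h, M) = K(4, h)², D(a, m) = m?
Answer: 53280215366/26645768241 ≈ 1.9996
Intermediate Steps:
K(f, F) = (-7 + F)/(4 + F)
Q(h, M) = (-7 + h)²/(4 + h)² (Q(h, M) = ((-7 + h)/(4 + h))² = (-7 + h)²/(4 + h)²)
(-22311 - 45841/24366)/(-11162 + Q(-18, D(-3, 6))) = (-22311 - 45841/24366)/(-11162 + (-7 - 18)²/(4 - 18)²) = (-22311 - 45841*1/24366)/(-11162 + (-25)²/(-14)²) = (-22311 - 45841/24366)/(-11162 + 625*(1/196)) = -543675667/(24366*(-11162 + 625/196)) = -543675667/(24366*(-2187127/196)) = -543675667/24366*(-196/2187127) = 53280215366/26645768241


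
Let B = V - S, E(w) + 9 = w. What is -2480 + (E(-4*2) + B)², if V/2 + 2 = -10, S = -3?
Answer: -1036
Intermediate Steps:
V = -24 (V = -4 + 2*(-10) = -4 - 20 = -24)
E(w) = -9 + w
B = -21 (B = -24 - 1*(-3) = -24 + 3 = -21)
-2480 + (E(-4*2) + B)² = -2480 + ((-9 - 4*2) - 21)² = -2480 + ((-9 - 8) - 21)² = -2480 + (-17 - 21)² = -2480 + (-38)² = -2480 + 1444 = -1036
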